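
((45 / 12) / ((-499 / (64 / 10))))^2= 576 / 249001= 0.00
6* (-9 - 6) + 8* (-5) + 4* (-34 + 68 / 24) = -254.67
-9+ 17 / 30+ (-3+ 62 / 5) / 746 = -47114 / 5595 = -8.42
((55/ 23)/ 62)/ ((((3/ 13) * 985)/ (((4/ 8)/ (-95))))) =-143/ 160125540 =-0.00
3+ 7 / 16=55 / 16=3.44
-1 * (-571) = 571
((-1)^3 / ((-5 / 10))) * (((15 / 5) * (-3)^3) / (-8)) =81 / 4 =20.25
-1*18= -18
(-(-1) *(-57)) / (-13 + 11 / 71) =71 / 16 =4.44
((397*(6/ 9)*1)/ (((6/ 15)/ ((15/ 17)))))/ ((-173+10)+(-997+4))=-9925/ 19652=-0.51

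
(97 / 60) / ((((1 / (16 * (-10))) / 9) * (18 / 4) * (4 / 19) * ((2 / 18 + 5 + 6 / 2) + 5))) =-11058 / 59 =-187.42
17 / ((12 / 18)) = 51 / 2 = 25.50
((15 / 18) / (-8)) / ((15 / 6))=-0.04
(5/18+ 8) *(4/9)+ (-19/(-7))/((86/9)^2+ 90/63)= 15794095/4259142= 3.71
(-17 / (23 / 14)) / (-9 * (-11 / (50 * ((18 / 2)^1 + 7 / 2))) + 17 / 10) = -297500 / 53429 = -5.57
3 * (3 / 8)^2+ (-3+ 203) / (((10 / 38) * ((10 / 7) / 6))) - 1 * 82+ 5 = 199387 / 64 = 3115.42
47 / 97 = 0.48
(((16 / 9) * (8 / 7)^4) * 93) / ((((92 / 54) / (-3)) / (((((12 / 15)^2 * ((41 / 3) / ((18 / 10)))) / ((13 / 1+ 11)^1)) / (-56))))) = 10412032 / 5798415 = 1.80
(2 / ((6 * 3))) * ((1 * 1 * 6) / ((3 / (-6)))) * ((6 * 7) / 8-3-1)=-5 / 3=-1.67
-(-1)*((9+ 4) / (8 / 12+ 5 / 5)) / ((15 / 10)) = 26 / 5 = 5.20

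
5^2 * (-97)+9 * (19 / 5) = -11954 / 5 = -2390.80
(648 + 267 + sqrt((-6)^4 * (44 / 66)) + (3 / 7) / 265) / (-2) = -848664 / 1855 -6 * sqrt(6) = -472.20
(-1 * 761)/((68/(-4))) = 761/17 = 44.76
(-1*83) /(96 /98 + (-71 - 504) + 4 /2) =4067 /28029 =0.15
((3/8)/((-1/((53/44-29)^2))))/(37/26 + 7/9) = -525000879/3988160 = -131.64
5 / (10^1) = 0.50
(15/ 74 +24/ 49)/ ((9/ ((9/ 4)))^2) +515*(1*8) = 239028431/ 58016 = 4120.04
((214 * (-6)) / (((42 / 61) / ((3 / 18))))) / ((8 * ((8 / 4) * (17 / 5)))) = -32635 / 5712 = -5.71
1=1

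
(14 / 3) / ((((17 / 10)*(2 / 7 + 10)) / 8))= 980 / 459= 2.14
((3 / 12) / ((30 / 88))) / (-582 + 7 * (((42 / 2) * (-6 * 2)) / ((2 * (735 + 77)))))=-638 / 507285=-0.00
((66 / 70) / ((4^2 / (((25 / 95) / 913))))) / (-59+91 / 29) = -29 / 95376960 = -0.00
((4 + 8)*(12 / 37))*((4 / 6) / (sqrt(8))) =24*sqrt(2) / 37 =0.92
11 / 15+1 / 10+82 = 497 / 6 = 82.83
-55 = -55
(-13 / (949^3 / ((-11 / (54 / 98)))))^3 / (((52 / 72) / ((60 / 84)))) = 223701170 / 8079007108765641593424390927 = 0.00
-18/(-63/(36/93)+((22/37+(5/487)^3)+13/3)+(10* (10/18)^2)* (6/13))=108001110388392/938395065283423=0.12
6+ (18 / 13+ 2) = 122 / 13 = 9.38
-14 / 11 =-1.27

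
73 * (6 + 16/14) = 3650/7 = 521.43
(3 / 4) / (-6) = -1 / 8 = -0.12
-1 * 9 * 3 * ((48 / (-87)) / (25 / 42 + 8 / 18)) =54432 / 3799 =14.33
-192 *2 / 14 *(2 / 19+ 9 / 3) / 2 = -5664 / 133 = -42.59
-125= -125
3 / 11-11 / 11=-8 / 11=-0.73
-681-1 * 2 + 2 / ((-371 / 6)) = -253405 / 371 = -683.03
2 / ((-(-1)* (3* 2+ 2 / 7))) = 7 / 22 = 0.32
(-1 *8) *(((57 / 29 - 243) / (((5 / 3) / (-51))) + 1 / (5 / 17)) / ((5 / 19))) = -162634376 / 725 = -224323.28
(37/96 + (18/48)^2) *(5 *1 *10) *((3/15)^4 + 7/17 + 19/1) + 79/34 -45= 19091767/40800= 467.94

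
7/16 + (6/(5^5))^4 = 667572021505111/1525878906250000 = 0.44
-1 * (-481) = 481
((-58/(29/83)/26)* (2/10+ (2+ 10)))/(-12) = 5063/780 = 6.49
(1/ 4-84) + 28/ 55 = -18313/ 220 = -83.24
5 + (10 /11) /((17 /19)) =1125 /187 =6.02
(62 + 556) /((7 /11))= 6798 /7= 971.14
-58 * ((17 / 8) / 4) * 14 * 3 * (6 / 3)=-10353 / 4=-2588.25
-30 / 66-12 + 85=798 / 11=72.55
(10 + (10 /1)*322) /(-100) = -323 /10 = -32.30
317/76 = 4.17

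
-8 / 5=-1.60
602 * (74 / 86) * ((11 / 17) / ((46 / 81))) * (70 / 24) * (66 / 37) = 2401245 / 782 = 3070.65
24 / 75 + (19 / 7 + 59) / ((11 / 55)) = 308.89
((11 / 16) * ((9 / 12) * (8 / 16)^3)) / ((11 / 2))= 3 / 256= 0.01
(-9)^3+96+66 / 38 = -11994 / 19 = -631.26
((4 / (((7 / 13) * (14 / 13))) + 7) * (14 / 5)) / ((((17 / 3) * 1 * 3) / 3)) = 4086 / 595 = 6.87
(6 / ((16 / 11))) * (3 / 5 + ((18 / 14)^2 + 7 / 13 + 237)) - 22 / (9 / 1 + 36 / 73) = 28287269 / 28665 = 986.82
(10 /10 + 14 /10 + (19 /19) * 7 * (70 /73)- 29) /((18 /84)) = -92.81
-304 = -304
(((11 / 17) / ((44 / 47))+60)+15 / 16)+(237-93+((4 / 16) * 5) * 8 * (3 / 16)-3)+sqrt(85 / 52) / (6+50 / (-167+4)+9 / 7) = 1141 * sqrt(1105) / 207038+55625 / 272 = 204.69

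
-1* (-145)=145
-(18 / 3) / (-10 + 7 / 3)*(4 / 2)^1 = 36 / 23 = 1.57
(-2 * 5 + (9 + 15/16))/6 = -1/96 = -0.01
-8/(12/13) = -26/3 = -8.67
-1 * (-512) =512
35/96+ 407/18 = 6617/288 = 22.98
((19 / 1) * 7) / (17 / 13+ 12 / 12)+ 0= 1729 / 30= 57.63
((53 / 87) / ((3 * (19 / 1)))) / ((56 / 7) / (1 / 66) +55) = 1 / 54549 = 0.00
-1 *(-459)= 459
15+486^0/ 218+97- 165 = -11553/ 218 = -53.00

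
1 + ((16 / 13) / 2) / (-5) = 57 / 65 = 0.88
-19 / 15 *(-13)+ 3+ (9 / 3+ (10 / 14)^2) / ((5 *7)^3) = 122691616 / 6302625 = 19.47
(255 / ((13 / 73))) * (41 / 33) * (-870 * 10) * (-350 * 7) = 5422642575000 / 143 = 37920577447.55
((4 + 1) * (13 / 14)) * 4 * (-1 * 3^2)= -1170 / 7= -167.14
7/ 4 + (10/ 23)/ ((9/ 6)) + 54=15467/ 276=56.04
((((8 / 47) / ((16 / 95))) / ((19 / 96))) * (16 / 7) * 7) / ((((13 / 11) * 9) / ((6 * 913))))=25710080 / 611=42078.69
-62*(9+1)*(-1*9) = 5580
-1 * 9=-9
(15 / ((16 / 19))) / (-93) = -0.19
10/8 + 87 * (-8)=-2779/4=-694.75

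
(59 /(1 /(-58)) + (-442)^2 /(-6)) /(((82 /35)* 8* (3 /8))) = -1889090 /369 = -5119.49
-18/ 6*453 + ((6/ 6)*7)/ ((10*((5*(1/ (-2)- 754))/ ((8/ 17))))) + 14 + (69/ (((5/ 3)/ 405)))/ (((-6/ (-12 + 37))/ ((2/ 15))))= -6836524556/ 641325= -10660.00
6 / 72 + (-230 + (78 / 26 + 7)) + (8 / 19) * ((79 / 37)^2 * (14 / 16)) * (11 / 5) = -337448461 / 1560660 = -216.22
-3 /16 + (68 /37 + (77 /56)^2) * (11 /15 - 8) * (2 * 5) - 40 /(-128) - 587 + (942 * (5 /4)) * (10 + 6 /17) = 228106161 /20128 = 11332.78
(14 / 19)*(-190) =-140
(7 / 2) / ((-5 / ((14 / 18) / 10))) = -49 / 900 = -0.05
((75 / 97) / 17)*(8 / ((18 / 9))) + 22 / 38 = 23839 / 31331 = 0.76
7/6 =1.17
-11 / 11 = -1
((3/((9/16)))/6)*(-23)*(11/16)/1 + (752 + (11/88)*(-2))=737.69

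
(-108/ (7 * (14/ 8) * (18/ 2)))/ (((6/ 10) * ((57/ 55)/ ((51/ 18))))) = -37400/ 8379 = -4.46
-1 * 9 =-9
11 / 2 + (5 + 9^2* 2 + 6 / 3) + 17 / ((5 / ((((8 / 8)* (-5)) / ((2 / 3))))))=149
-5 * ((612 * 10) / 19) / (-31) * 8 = 244800 / 589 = 415.62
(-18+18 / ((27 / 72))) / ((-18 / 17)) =-85 / 3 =-28.33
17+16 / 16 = 18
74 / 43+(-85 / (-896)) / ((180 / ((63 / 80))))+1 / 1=4793051 / 1761280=2.72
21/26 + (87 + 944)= 26827/26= 1031.81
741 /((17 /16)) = 11856 /17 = 697.41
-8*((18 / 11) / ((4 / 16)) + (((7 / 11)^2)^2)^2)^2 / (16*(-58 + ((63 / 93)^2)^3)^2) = -1563379308003505905959637368995124209 / 242695013434225509127199274010323577538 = -0.01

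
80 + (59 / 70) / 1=5659 / 70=80.84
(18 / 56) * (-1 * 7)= -9 / 4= -2.25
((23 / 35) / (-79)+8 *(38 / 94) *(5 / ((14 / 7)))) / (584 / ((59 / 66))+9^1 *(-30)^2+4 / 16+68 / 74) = 9165273108 / 9934269493645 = 0.00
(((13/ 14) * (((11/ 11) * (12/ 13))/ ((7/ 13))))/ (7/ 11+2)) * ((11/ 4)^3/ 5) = 570999/ 227360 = 2.51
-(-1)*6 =6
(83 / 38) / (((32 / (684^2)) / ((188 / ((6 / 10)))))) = 10006065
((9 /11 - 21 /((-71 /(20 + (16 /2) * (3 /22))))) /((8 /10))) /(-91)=-2505 /25844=-0.10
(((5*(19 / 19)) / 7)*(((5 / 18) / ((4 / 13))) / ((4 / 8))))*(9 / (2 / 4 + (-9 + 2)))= -25 / 14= -1.79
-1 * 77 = -77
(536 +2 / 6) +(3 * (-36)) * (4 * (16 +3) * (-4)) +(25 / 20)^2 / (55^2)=33368.33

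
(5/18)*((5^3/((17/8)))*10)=25000/153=163.40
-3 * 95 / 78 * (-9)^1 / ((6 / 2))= 285 / 26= 10.96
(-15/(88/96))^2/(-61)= -32400/7381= -4.39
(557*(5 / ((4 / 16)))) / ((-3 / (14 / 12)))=-38990 / 9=-4332.22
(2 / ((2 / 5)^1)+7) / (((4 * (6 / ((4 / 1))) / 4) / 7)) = 56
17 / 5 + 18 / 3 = 47 / 5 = 9.40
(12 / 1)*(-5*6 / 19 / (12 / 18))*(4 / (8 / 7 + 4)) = -420 / 19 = -22.11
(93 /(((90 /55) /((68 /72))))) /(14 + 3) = 341 /108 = 3.16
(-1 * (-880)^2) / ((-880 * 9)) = 880 / 9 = 97.78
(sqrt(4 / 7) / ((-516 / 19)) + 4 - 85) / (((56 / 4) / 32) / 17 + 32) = -22032 / 8711 - 2584 * sqrt(7) / 7866033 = -2.53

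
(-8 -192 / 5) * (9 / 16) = -261 / 10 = -26.10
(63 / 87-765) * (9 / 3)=-2292.83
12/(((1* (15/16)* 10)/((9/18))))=16/25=0.64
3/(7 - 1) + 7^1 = 15/2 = 7.50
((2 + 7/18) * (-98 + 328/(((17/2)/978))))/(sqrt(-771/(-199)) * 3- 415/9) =-1136195593405/573082172- 371463111 * sqrt(153429)/573082172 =-2236.50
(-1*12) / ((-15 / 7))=28 / 5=5.60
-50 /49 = -1.02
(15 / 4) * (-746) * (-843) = 4716585 / 2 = 2358292.50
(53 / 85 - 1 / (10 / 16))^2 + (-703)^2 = 3570666914 / 7225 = 494209.95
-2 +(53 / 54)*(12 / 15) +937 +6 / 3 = 126601 / 135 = 937.79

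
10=10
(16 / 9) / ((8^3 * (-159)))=-1 / 45792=-0.00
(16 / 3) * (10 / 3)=160 / 9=17.78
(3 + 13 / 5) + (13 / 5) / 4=25 / 4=6.25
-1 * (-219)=219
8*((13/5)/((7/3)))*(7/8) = 7.80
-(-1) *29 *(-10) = -290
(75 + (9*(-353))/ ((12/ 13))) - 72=-13755/ 4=-3438.75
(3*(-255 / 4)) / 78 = -255 / 104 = -2.45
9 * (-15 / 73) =-1.85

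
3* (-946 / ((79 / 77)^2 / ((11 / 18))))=-30848587 / 18723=-1647.63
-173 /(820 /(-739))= 127847 /820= 155.91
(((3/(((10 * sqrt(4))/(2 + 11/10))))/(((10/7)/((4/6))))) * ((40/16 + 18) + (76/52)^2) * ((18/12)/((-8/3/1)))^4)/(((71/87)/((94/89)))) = 44541525197043/69986615296000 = 0.64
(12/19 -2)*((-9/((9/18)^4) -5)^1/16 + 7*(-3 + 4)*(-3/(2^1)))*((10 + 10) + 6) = 704.91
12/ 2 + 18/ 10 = 39/ 5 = 7.80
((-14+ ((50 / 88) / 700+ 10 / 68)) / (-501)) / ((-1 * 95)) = -290119 / 996829680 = -0.00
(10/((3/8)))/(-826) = -40/1239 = -0.03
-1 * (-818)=818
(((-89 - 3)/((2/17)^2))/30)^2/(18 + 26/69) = 1016200007/380400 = 2671.40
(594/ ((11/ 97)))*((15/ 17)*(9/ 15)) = 47142/ 17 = 2773.06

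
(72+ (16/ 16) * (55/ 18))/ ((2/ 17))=22967/ 36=637.97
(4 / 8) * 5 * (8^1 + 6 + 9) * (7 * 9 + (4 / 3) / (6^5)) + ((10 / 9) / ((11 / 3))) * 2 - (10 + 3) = 463192313 / 128304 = 3610.12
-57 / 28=-2.04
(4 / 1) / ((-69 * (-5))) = 4 / 345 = 0.01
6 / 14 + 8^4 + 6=28717 / 7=4102.43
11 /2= 5.50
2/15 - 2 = -28/15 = -1.87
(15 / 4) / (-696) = -5 / 928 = -0.01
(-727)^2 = 528529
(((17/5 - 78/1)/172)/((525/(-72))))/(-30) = -373/188125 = -0.00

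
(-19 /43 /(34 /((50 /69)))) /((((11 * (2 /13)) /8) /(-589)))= 14548300 /554829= 26.22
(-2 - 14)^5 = -1048576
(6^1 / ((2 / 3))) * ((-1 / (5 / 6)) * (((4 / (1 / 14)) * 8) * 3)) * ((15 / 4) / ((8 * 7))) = -972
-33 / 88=-3 / 8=-0.38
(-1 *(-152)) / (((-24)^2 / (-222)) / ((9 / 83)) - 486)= -8436 / 28301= -0.30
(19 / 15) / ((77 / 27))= 171 / 385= 0.44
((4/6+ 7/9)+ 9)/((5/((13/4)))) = 611/90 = 6.79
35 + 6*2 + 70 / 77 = 527 / 11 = 47.91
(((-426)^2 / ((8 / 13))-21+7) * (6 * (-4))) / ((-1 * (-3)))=-2359076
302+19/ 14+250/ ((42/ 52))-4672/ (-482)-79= 5502055/ 10122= 543.57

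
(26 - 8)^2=324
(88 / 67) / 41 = 88 / 2747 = 0.03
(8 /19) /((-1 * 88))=-1 /209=-0.00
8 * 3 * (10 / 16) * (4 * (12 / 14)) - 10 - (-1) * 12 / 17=5014 / 119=42.13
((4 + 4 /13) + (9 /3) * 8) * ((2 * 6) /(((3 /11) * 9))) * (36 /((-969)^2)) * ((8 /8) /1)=64768 /12206493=0.01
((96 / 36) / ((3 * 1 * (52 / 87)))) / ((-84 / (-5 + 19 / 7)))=232 / 5733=0.04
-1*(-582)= 582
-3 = -3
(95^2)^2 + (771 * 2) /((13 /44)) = 1058925973 /13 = 81455844.08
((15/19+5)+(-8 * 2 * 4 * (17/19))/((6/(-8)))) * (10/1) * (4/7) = 187280/399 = 469.37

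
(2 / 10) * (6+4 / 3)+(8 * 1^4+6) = 232 / 15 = 15.47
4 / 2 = 2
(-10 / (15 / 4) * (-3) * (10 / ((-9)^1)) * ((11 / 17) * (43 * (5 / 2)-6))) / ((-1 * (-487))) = -89320 / 74511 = -1.20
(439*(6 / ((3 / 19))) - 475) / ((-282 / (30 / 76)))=-4265 / 188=-22.69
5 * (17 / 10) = 17 / 2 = 8.50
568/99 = 5.74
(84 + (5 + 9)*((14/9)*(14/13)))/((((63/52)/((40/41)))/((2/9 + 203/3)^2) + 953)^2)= 583112741114492825600/4928560217765271997174521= 0.00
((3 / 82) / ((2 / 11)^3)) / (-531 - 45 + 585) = 1331 / 1968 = 0.68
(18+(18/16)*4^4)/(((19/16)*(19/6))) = 29376/361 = 81.37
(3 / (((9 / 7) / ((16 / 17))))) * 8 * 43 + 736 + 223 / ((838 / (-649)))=1318.75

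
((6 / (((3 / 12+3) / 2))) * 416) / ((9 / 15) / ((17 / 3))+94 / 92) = 6005760 / 4409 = 1362.16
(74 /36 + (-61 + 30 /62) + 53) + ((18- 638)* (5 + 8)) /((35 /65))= -58488569 /3906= -14974.03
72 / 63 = 8 / 7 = 1.14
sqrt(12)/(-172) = -sqrt(3)/86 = -0.02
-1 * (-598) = 598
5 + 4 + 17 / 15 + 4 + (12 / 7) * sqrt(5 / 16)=3 * sqrt(5) / 7 + 212 / 15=15.09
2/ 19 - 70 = -1328/ 19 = -69.89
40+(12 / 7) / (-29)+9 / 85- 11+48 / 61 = 31401562 / 1052555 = 29.83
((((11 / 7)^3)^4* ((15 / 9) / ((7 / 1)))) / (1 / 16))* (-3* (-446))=111979124481405280 / 96889010407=1155746.39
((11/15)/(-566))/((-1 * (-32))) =-11/271680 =-0.00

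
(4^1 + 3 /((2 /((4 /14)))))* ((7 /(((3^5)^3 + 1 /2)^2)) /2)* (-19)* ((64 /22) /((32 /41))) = -48298 /9059210443516475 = -0.00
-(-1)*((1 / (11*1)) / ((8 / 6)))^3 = 27 / 85184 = 0.00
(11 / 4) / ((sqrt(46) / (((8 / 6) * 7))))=77 * sqrt(46) / 138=3.78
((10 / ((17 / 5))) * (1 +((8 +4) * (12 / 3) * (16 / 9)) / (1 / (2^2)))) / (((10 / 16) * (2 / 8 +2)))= 328640 / 459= 715.99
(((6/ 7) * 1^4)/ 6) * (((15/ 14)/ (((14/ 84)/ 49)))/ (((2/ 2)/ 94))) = 4230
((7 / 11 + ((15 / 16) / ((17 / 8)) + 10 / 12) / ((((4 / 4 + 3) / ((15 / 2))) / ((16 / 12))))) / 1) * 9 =12867 / 374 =34.40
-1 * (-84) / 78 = 1.08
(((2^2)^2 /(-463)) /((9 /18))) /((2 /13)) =-208 /463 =-0.45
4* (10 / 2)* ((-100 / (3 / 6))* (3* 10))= -120000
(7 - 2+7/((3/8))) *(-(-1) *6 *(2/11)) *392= 111328/11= 10120.73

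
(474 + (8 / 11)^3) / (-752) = -0.63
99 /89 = 1.11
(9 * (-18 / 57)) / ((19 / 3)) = -162 / 361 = -0.45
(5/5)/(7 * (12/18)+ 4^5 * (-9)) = -3/27634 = -0.00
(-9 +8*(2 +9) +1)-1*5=75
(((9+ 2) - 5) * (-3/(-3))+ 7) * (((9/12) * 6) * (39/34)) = 4563/68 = 67.10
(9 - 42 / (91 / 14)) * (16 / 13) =528 / 169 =3.12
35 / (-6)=-35 / 6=-5.83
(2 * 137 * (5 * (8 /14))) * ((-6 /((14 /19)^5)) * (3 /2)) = -15265150335 /470596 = -32437.91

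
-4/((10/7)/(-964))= 13496/5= 2699.20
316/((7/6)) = 1896/7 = 270.86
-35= -35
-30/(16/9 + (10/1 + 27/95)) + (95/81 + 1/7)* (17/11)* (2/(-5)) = -1061474182/321610905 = -3.30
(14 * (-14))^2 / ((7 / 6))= 32928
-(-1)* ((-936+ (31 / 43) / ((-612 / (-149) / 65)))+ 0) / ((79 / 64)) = -389304656 / 519741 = -749.04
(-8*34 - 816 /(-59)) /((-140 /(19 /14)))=5168 /2065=2.50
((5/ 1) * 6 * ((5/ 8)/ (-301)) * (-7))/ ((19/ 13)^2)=12675/ 62092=0.20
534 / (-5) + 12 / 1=-474 / 5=-94.80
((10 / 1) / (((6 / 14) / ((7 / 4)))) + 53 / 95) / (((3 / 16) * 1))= 188744 / 855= 220.75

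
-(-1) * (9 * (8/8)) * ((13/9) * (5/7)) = 65/7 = 9.29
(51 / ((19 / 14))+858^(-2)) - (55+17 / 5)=-1456132297 / 69935580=-20.82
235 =235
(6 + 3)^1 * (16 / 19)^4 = 589824 / 130321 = 4.53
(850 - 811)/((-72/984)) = -533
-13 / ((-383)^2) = -13 / 146689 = -0.00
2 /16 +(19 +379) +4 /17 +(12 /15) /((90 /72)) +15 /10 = 1361701 /3400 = 400.50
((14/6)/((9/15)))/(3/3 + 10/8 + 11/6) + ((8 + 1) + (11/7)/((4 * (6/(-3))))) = 1639/168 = 9.76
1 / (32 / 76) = 19 / 8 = 2.38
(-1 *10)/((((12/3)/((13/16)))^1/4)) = -65/8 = -8.12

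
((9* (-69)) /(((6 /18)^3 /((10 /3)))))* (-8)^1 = 447120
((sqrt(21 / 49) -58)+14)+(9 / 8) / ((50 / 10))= -1751 / 40+sqrt(21) / 7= -43.12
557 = 557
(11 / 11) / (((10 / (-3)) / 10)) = -3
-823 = -823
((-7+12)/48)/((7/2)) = 5/168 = 0.03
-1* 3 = -3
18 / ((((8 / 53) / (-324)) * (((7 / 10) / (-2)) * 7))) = 772740 / 49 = 15770.20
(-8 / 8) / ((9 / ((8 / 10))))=-4 / 45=-0.09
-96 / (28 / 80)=-1920 / 7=-274.29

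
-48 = -48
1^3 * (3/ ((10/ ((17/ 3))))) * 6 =51/ 5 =10.20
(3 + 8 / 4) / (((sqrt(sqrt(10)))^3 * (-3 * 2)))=-10^(1 / 4) / 12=-0.15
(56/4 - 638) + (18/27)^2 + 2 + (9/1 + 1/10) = -55121/90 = -612.46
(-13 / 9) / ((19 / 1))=-13 / 171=-0.08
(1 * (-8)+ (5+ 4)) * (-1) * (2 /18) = -1 /9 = -0.11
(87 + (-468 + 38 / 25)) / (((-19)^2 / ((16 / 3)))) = -151792 / 27075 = -5.61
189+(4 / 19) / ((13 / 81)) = 47007 / 247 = 190.31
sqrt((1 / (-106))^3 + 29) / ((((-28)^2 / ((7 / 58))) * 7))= sqrt(74718022) / 72989056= 0.00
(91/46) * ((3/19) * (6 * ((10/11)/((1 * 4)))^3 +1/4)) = 0.10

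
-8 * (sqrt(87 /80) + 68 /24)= -68 /3 - 2 * sqrt(435) /5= -31.01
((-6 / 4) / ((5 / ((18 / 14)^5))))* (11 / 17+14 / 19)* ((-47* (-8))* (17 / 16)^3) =-1075565902347 / 1634984960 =-657.84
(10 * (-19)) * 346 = -65740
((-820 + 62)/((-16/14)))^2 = 7038409/16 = 439900.56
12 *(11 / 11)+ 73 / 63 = 829 / 63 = 13.16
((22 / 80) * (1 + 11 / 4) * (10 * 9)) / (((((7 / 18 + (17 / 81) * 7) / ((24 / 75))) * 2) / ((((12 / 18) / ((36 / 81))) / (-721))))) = -0.02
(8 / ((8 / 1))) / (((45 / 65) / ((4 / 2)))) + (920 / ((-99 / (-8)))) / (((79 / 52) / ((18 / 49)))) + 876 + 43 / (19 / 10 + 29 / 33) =912.34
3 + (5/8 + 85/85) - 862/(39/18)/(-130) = 51953/6760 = 7.69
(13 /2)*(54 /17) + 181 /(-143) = 47116 /2431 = 19.38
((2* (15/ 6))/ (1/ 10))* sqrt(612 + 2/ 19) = 50* sqrt(220970)/ 19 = 1237.04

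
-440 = -440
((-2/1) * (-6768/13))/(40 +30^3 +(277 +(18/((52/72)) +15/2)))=27072/711085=0.04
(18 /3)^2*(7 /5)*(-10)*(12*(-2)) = 12096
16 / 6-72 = -208 / 3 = -69.33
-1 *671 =-671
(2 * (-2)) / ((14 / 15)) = -4.29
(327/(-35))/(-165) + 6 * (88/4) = 254209/1925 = 132.06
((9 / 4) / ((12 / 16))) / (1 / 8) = 24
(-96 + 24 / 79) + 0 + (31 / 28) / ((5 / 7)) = -94.15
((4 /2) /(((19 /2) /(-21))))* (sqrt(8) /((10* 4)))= -21* sqrt(2) /95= -0.31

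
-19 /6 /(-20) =19 /120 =0.16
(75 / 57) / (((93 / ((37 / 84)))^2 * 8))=34225 / 9276156288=0.00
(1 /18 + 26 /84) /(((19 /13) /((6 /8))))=299 /1596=0.19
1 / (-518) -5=-2591 / 518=-5.00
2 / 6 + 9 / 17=44 / 51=0.86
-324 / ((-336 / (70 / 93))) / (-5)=-9 / 62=-0.15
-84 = -84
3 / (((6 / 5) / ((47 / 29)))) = 235 / 58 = 4.05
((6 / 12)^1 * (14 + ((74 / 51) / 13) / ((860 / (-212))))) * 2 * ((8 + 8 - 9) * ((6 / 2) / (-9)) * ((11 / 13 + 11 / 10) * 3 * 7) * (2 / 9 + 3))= -358022459102 / 83388825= -4293.41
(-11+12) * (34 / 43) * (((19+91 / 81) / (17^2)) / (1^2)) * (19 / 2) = 30970 / 59211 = 0.52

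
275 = 275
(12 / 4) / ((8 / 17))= 51 / 8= 6.38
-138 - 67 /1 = -205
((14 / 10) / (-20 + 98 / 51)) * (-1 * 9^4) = 2342277 / 4610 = 508.09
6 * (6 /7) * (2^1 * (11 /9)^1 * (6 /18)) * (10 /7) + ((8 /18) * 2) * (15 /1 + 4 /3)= 27128 /1323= 20.50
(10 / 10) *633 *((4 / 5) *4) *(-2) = -20256 / 5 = -4051.20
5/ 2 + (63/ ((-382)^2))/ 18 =729627/ 291848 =2.50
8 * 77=616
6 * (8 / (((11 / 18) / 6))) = 5184 / 11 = 471.27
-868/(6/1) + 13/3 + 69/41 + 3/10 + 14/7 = -167711/1230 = -136.35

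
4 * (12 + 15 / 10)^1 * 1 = 54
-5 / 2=-2.50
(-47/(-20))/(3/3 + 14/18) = 423/320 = 1.32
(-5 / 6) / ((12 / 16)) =-1.11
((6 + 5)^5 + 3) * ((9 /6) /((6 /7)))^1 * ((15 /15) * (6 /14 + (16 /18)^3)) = 464721317 /1458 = 318738.90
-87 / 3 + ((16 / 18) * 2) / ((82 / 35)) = -10421 / 369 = -28.24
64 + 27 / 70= 4507 / 70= 64.39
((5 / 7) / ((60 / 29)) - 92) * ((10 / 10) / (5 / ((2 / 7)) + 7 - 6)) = -7699 / 1554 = -4.95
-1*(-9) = 9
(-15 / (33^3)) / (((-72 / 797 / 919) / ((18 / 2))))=3662215 / 95832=38.21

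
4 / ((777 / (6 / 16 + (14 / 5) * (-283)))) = -31681 / 7770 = -4.08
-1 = -1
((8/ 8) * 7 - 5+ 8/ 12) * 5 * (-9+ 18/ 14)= -720/ 7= -102.86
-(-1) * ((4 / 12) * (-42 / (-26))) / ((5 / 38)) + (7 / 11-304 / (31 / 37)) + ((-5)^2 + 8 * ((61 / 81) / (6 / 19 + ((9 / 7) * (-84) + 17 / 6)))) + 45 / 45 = -2376104596849 / 7153332615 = -332.17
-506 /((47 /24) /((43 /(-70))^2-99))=1467150036 /57575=25482.41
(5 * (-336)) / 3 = -560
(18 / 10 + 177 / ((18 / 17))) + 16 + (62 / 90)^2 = 751037 / 4050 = 185.44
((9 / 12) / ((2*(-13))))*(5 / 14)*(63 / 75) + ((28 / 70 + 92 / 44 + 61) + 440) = 5759837 / 11440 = 503.48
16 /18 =0.89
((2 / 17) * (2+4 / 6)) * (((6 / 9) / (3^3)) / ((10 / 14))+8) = 52064 / 20655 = 2.52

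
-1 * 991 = -991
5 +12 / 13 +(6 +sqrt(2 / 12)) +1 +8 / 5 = sqrt(6) / 6 +944 / 65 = 14.93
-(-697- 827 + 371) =1153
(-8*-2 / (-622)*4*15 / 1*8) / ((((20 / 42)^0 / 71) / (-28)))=7633920 / 311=24546.37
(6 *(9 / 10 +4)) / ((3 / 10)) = 98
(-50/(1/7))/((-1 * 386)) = 175/193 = 0.91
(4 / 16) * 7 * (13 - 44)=-217 / 4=-54.25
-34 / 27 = -1.26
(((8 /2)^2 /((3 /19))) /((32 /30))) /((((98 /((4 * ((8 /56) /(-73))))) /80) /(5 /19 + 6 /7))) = -119200 /175273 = -0.68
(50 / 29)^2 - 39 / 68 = 137201 / 57188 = 2.40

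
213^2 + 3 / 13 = 589800 / 13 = 45369.23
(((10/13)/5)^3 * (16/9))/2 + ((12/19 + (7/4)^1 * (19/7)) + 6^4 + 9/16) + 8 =7874082835/6010992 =1309.95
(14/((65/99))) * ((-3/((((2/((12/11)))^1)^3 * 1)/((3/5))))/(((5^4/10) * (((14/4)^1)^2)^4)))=-17915904/4048228559375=-0.00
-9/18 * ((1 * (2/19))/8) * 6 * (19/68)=-3/272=-0.01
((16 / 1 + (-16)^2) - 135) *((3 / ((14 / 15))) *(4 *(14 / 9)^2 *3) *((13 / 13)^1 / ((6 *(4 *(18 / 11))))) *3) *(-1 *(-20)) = 527450 / 27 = 19535.19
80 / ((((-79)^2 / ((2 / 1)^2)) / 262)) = 83840 / 6241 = 13.43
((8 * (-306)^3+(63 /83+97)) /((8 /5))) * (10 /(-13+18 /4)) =237816611375 /1411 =168544728.12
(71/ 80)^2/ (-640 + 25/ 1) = -5041/ 3936000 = -0.00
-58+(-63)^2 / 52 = 953 / 52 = 18.33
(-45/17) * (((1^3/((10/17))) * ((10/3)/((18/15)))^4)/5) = -78125/1458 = -53.58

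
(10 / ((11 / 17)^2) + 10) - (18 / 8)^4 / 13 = 12850919 / 402688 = 31.91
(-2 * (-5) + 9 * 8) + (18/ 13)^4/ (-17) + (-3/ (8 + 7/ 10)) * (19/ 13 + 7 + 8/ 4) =1100768042/ 14080573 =78.18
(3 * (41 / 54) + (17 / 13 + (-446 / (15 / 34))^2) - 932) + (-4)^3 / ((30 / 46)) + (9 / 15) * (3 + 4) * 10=1021001.66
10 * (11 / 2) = 55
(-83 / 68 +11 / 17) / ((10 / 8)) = -39 / 85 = -0.46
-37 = -37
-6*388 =-2328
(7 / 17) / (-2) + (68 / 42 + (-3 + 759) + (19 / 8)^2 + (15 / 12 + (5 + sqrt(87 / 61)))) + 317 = sqrt(5307) / 61 + 24819869 / 22848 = 1087.50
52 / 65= 4 / 5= 0.80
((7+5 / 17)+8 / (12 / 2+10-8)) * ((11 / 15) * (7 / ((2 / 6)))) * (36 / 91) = 55836 / 1105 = 50.53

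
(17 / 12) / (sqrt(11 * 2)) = 17 * sqrt(22) / 264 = 0.30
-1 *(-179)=179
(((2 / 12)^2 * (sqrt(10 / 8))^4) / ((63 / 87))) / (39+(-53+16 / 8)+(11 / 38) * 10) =-13775 / 2092608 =-0.01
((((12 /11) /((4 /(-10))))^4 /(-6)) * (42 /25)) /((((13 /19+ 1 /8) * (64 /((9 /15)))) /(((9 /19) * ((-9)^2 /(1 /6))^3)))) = -5857797793680 /600281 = -9758426.13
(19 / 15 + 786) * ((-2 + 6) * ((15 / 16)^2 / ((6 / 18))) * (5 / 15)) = 177135 / 64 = 2767.73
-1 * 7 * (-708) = 4956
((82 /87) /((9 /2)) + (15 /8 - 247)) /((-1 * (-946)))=-1534151 /5925744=-0.26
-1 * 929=-929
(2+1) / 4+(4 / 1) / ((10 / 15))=6.75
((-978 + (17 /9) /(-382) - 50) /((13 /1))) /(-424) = 3534281 /18950256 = 0.19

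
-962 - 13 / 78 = -5773 / 6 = -962.17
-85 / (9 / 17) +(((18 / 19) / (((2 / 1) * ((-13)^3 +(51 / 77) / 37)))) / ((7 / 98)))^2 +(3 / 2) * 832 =34604672038036236028 / 31822013459984049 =1087.44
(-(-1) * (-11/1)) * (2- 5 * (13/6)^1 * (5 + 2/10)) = 1793/3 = 597.67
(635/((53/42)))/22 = 13335/583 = 22.87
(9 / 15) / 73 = 3 / 365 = 0.01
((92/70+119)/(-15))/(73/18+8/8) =-25266/15925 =-1.59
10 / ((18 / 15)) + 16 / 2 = 49 / 3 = 16.33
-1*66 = -66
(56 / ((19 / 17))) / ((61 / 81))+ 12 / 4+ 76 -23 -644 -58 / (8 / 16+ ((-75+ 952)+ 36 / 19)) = -20199120896 / 38730303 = -521.53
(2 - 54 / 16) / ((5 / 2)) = -11 / 20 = -0.55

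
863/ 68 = 12.69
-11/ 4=-2.75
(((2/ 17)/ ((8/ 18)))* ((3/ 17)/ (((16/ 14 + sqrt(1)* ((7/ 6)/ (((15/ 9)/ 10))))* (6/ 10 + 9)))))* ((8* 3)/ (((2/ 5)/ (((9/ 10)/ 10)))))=567/ 175712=0.00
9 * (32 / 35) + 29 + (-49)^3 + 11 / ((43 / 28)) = -117604.61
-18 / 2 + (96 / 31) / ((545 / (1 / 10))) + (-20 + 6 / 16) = -19344391 / 675800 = -28.62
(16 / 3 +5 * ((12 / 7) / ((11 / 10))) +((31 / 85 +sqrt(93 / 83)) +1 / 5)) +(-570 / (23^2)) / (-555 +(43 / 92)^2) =sqrt(7719) / 83 +1262413001368 / 92199500085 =14.75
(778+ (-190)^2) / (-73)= -36878 / 73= -505.18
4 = 4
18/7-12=-66/7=-9.43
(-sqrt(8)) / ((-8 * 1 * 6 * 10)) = sqrt(2) / 240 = 0.01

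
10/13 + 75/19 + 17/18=25169/4446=5.66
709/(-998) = -709/998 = -0.71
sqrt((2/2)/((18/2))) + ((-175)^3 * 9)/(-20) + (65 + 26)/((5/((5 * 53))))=28998505/12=2416542.08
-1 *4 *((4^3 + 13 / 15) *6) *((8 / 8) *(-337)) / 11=2623208 / 55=47694.69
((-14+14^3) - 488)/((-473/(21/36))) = -7847/2838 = -2.76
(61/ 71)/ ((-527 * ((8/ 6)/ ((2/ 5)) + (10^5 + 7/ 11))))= -2013/ 123481001627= -0.00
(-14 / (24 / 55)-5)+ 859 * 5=51095 / 12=4257.92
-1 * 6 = -6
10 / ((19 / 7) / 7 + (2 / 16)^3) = 250880 / 9777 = 25.66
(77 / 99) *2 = 14 / 9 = 1.56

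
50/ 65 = 10/ 13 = 0.77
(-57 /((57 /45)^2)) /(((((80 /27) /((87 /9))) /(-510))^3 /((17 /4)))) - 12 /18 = 695506496997.06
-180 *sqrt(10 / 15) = -60 *sqrt(6) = -146.97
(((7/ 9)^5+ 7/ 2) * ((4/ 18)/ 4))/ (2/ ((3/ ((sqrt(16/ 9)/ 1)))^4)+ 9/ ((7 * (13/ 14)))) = 12389/ 86184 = 0.14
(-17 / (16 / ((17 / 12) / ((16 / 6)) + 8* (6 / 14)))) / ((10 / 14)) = -15079 / 2560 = -5.89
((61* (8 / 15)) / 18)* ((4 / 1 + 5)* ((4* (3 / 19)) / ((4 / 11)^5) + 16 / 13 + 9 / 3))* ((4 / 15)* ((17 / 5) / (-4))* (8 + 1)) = -6790803833 / 1976000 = -3436.64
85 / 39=2.18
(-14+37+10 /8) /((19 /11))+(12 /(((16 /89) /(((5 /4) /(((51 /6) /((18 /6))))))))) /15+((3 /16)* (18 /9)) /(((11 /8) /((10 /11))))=5080991 /312664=16.25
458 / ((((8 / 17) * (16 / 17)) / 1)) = 66181 / 64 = 1034.08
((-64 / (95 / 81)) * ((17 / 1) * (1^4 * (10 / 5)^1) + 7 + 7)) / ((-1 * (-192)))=-13.64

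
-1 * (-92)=92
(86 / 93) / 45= 86 / 4185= 0.02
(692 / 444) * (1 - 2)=-173 / 111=-1.56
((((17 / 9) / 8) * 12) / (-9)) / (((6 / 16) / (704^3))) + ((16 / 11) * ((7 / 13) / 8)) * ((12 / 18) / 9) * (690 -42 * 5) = -3392836428416 / 11583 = -292915171.24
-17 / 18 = -0.94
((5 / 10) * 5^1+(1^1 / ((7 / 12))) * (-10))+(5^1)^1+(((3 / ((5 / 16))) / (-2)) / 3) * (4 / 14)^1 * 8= -133 / 10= -13.30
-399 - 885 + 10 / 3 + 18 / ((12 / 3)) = -7657 / 6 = -1276.17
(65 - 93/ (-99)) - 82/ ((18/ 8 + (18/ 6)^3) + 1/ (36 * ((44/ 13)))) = 96560416/ 1529385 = 63.14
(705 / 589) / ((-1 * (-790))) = 141 / 93062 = 0.00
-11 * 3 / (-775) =33 / 775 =0.04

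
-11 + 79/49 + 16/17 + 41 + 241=227870/833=273.55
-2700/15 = -180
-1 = -1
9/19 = 0.47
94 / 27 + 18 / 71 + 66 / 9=21218 / 1917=11.07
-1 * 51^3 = -132651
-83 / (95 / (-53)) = 4399 / 95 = 46.31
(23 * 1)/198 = 23/198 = 0.12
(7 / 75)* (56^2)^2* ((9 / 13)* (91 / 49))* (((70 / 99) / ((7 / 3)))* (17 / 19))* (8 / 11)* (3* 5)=8024948736 / 2299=3490625.81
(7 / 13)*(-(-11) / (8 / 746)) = 28721 / 52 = 552.33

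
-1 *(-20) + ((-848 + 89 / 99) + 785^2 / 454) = 23831393 / 44946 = 530.22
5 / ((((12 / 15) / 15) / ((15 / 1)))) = 5625 / 4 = 1406.25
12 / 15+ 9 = 49 / 5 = 9.80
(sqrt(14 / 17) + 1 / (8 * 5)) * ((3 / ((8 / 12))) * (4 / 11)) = 9 / 220 + 18 * sqrt(238) / 187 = 1.53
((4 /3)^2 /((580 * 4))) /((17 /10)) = 2 /4437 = 0.00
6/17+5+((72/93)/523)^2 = 23920394371/4468643273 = 5.35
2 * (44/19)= 88/19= 4.63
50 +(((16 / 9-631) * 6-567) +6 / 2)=-12868 / 3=-4289.33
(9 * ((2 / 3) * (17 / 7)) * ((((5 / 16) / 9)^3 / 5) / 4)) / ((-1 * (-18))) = 425 / 250822656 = 0.00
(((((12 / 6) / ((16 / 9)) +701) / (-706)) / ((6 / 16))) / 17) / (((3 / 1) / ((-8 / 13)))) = 22468 / 702117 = 0.03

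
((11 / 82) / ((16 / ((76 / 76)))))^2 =121 / 1721344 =0.00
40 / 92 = 0.43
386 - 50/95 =7324/19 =385.47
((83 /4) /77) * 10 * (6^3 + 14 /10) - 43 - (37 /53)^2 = 542.36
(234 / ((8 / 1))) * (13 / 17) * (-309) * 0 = 0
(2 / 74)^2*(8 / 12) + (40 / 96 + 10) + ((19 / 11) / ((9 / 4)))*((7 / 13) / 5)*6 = 42728853 / 3915340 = 10.91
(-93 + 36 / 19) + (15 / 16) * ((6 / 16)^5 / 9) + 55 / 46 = -20599360679 / 229113856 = -89.91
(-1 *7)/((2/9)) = -63/2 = -31.50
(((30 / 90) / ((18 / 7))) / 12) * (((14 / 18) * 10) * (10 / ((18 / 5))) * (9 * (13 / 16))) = 79625 / 46656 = 1.71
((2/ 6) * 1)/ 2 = 1/ 6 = 0.17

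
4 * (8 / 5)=32 / 5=6.40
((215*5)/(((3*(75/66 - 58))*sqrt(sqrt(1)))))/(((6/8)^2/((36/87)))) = -1513600/326511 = -4.64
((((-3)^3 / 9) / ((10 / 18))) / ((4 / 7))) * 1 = -189 / 20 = -9.45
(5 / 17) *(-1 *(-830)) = 4150 / 17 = 244.12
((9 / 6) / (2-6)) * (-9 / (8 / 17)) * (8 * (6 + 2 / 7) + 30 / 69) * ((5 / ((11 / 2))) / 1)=9370485 / 28336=330.69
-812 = -812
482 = 482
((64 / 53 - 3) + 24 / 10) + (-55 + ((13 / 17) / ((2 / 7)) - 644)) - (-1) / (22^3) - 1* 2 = -33468900899 / 47969240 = -697.72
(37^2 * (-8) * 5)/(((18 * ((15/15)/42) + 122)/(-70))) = 26832400/857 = 31309.68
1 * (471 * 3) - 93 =1320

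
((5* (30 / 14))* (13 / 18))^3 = 34328125 / 74088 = 463.34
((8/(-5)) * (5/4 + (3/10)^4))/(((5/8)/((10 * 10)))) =-201296/625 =-322.07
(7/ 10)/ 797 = 7/ 7970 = 0.00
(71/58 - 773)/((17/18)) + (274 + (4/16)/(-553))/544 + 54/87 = -28477301301/34896512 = -816.05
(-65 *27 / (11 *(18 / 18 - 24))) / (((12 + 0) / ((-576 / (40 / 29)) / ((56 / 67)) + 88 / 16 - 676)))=-9583353 / 14168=-676.41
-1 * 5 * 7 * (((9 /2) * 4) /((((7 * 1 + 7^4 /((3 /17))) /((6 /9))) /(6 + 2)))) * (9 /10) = -648 /2917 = -0.22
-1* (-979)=979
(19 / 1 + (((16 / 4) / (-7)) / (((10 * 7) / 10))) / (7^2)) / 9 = 15205 / 7203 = 2.11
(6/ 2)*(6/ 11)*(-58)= -1044/ 11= -94.91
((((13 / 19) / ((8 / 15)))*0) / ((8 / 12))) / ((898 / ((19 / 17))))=0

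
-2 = -2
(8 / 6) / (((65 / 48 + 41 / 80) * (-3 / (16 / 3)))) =-80 / 63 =-1.27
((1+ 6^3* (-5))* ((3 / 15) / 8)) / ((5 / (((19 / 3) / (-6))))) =20501 / 3600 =5.69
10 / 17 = 0.59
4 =4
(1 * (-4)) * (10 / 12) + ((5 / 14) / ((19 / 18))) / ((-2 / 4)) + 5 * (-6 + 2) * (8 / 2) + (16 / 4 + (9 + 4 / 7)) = -4015 / 57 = -70.44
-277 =-277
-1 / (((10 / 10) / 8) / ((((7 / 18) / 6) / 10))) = -7 / 135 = -0.05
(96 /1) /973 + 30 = 29286 /973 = 30.10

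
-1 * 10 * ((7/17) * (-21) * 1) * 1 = 1470/17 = 86.47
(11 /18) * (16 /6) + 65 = 1799 /27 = 66.63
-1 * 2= -2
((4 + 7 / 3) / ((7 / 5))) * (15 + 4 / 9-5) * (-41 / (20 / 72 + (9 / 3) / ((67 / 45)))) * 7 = -9812284 / 1659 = -5914.58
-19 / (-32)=19 / 32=0.59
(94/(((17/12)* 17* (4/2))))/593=564/171377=0.00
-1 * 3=-3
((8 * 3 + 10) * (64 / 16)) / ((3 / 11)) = 1496 / 3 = 498.67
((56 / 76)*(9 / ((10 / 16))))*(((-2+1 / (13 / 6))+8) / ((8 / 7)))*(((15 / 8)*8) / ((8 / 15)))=416745 / 247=1687.23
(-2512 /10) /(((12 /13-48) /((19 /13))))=5966 /765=7.80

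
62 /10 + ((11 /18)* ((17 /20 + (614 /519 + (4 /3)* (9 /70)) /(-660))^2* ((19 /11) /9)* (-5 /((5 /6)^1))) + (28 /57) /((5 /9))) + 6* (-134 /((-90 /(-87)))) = -56822103969803095081 /73735400006730000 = -770.62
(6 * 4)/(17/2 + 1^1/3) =144/53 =2.72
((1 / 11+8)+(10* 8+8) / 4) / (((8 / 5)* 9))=1655 / 792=2.09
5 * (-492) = -2460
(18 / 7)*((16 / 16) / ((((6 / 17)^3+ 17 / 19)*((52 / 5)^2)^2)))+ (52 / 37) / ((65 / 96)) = 6889372258479 / 3318724223360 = 2.08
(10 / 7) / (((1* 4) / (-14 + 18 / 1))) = 10 / 7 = 1.43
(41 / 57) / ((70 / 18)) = 123 / 665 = 0.18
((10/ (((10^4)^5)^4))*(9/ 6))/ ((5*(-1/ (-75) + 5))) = 9/ 1504000000000000000000000000000000000000000000000000000000000000000000000000000000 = 0.00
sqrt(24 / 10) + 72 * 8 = 2 * sqrt(15) / 5 + 576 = 577.55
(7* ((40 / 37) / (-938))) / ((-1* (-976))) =-5 / 604876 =-0.00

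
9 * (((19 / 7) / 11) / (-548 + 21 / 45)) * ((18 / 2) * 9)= -207765 / 632401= -0.33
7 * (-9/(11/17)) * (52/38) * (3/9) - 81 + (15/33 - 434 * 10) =-933176/209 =-4464.96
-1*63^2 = -3969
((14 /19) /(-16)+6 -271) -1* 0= -40287 /152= -265.05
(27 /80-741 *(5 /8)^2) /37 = -92517 /11840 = -7.81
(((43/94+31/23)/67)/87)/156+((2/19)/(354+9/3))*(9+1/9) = 35850606497/13335096424104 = 0.00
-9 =-9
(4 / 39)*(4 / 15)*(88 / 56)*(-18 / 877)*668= -0.59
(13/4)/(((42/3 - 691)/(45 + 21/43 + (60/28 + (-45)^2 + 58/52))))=-16229141/1630216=-9.96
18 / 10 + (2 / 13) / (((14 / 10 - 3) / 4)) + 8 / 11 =1532 / 715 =2.14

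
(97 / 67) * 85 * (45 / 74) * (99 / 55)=667845 / 4958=134.70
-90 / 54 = -5 / 3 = -1.67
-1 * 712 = -712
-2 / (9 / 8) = -16 / 9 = -1.78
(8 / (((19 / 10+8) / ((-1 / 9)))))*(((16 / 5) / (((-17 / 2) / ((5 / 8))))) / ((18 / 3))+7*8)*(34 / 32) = -14270 / 2673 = -5.34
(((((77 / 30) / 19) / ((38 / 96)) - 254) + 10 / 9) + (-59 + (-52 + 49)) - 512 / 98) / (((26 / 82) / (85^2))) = -15080233793530 / 2069613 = -7286499.36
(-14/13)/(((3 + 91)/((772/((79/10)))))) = -54040/48269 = -1.12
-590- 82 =-672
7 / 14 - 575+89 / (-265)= -304663 / 530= -574.84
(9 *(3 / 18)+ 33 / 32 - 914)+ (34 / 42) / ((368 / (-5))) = -14087831 / 15456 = -911.48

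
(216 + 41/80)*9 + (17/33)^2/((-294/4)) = 24955132547/12806640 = 1948.61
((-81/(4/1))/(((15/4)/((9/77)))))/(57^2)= -27/138985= -0.00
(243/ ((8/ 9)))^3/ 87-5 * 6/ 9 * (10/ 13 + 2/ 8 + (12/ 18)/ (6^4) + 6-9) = 33045184603477/ 140714496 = 234838.52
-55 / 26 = -2.12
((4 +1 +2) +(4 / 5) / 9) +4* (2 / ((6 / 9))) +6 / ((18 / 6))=949 / 45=21.09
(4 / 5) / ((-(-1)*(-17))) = -4 / 85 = -0.05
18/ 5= 3.60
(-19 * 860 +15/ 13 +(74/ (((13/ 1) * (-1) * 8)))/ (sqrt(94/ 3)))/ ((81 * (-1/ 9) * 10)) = 37 * sqrt(282)/ 439920 +42481/ 234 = 181.54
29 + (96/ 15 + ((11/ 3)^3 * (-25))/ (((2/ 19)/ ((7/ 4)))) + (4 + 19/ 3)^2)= -20346.60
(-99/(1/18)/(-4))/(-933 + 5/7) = -6237/13052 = -0.48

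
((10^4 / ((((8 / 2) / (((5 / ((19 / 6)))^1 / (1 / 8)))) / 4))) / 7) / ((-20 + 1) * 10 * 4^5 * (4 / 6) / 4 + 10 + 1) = -7200000 / 12933851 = -0.56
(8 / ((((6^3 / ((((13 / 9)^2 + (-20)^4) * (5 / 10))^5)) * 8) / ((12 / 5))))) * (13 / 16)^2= 61793106428138132768562176705900322481 / 2570736403169280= 24037122729486290560345.22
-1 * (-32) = 32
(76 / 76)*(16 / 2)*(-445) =-3560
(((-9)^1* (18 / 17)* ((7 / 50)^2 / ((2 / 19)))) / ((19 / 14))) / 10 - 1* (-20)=4222217 / 212500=19.87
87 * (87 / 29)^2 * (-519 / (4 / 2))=-406377 / 2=-203188.50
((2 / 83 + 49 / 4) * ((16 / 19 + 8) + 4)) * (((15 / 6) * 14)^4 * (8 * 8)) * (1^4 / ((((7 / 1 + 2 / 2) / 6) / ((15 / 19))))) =268572858750000 / 29963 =8963483588.09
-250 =-250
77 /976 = 0.08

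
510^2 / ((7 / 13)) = 3381300 / 7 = 483042.86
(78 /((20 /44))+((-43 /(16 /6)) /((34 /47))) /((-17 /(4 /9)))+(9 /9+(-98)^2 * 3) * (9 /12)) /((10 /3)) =188849357 /28900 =6534.58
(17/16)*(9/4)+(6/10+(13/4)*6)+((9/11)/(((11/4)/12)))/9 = 886197/38720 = 22.89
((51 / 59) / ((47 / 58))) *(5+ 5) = 29580 / 2773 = 10.67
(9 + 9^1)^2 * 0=0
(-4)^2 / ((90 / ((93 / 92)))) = 62 / 345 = 0.18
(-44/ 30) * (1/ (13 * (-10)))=11/ 975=0.01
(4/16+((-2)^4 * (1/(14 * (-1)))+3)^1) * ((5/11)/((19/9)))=2655/5852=0.45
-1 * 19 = -19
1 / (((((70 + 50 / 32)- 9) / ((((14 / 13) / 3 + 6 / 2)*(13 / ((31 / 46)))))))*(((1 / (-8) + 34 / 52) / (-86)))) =-66334208 / 393855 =-168.42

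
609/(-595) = -87/85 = -1.02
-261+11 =-250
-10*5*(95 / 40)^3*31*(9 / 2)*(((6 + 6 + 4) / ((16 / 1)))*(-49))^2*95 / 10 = -2182482528975 / 1024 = -2131330594.70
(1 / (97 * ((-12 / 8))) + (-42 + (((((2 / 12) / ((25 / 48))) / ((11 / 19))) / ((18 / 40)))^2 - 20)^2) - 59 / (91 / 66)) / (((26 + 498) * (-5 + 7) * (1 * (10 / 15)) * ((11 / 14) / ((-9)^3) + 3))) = 68133102507410621 / 555186822889627500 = 0.12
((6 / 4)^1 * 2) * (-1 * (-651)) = 1953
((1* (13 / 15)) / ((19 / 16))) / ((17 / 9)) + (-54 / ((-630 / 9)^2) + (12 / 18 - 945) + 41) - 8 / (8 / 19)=-2188774333 / 2374050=-921.96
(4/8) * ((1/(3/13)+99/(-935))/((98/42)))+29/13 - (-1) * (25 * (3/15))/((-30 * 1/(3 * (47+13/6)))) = -284383/13260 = -21.45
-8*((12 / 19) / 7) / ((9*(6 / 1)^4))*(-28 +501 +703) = -112 / 1539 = -0.07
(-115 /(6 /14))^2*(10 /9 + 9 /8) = 104332025 /648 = 161006.21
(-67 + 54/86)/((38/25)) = -35675/817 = -43.67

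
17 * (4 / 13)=68 / 13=5.23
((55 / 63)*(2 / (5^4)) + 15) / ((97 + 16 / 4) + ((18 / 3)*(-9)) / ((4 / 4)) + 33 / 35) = 118147 / 377550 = 0.31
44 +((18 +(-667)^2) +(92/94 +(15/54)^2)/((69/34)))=233762400409/525366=444951.52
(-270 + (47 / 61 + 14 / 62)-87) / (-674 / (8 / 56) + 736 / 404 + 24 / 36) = 203980509 / 2701860800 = 0.08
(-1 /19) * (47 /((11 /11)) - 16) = -31 /19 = -1.63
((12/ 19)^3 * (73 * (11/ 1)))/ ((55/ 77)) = 283.22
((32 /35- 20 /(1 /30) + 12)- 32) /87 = -21668 /3045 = -7.12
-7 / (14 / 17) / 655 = -17 / 1310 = -0.01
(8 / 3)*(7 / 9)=2.07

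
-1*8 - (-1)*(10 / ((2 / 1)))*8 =32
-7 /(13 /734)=-5138 /13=-395.23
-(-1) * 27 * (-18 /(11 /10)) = -441.82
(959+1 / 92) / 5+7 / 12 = 66373 / 345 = 192.39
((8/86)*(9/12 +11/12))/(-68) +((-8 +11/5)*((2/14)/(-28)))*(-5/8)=-71437/3438624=-0.02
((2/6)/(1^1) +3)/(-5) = -2/3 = -0.67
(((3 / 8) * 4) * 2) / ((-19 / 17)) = -51 / 19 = -2.68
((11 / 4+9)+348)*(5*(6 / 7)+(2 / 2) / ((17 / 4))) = 387091 / 238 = 1626.43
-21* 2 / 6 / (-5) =7 / 5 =1.40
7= 7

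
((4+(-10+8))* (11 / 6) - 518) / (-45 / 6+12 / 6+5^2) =-3086 / 117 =-26.38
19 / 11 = 1.73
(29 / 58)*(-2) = -1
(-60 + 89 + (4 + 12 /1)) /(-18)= -5 /2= -2.50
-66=-66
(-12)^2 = 144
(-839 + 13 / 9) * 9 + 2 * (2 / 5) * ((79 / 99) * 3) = -1243454 / 165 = -7536.08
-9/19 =-0.47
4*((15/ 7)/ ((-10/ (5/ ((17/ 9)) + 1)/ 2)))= -744/ 119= -6.25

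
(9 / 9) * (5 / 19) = 5 / 19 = 0.26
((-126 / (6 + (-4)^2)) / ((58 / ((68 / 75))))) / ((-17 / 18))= 756 / 7975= 0.09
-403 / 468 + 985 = 35429 / 36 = 984.14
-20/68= -0.29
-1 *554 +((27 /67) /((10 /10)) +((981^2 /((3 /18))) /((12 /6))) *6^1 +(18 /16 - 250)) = 9284428803 /536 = 17321695.53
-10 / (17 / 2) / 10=-2 / 17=-0.12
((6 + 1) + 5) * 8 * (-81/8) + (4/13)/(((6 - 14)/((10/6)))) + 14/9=-227099/234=-970.51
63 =63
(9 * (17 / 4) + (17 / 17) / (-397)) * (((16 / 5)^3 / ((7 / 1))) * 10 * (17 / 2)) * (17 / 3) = 17974264832 / 208425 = 86238.53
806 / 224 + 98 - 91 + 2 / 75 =89249 / 8400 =10.62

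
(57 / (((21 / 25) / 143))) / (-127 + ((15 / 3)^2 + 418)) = 67925 / 2212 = 30.71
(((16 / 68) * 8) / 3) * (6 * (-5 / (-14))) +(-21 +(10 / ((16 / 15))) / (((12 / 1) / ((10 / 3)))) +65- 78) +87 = 325291 / 5712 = 56.95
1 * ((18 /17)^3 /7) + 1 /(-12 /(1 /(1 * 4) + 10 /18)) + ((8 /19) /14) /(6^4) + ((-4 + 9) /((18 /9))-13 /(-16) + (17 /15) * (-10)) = -3352807979 /423421992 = -7.92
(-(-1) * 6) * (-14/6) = -14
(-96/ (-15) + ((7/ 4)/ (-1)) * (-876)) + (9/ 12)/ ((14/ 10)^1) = 215591/ 140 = 1539.94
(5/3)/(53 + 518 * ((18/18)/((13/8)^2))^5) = 689292459245/23588094998487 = 0.03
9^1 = 9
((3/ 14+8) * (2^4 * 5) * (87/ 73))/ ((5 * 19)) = 80040/ 9709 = 8.24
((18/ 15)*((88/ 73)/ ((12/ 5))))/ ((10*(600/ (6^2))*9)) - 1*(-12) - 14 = -54739/ 27375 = -2.00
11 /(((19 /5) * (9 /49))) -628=-104693 /171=-612.24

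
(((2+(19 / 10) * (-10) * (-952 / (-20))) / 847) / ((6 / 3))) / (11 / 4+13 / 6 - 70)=27072 / 3307535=0.01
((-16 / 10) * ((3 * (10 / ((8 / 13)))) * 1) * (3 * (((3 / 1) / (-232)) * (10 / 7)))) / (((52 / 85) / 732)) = 5172.23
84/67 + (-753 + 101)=-43600/67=-650.75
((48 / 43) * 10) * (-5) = -2400 / 43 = -55.81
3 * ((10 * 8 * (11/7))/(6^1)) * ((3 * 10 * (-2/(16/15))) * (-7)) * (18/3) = 148500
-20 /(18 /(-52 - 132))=1840 /9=204.44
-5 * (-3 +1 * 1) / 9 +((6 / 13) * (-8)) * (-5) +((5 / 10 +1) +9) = 7037 / 234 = 30.07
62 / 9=6.89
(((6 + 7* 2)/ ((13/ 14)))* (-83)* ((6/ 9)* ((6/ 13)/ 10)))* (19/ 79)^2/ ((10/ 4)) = -6711712/ 5273645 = -1.27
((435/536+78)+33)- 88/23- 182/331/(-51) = 22474990541/208108968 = 108.00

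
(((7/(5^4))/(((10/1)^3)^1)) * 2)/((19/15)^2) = 63/4512500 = 0.00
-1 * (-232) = 232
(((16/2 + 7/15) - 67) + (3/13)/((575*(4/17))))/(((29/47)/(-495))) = 8143195137/173420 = 46956.49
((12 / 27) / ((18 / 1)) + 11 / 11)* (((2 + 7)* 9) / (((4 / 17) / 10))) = 7055 / 2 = 3527.50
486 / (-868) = -243 / 434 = -0.56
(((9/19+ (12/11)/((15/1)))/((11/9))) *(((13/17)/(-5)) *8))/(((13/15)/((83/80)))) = -1279611/1954150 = -0.65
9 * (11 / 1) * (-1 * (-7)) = 693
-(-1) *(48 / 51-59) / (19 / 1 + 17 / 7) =-2303 / 850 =-2.71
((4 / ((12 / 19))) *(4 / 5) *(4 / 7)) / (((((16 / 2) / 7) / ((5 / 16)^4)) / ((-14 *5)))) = -83125 / 49152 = -1.69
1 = 1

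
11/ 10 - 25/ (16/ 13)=-1537/ 80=-19.21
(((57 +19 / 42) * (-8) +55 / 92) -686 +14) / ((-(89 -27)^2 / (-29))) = -63368857 / 7426608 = -8.53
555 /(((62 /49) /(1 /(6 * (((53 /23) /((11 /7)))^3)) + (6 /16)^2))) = 350938850785 /4135207552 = 84.87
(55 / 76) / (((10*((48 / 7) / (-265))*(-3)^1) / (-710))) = -661.89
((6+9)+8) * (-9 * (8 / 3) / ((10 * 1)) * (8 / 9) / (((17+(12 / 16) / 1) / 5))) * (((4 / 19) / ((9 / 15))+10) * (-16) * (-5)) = -138956800 / 12141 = -11445.25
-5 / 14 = -0.36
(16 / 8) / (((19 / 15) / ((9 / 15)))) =18 / 19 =0.95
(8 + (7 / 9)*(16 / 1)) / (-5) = -184 / 45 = -4.09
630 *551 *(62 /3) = 7174020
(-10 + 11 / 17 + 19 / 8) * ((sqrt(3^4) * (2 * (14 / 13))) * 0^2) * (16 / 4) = 0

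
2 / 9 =0.22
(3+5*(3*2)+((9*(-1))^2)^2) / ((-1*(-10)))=3297 / 5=659.40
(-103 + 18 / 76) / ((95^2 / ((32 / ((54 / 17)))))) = -0.11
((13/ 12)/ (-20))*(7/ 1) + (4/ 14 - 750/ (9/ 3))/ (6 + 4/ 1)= -25.35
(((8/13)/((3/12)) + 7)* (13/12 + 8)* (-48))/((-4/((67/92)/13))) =898269/15548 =57.77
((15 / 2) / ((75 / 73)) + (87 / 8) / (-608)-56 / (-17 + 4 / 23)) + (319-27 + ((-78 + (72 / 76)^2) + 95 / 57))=40624462373 / 178824960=227.17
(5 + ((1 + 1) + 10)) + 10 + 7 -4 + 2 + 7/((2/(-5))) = 29/2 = 14.50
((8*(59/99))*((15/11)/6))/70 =118/7623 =0.02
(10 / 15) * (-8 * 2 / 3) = -32 / 9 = -3.56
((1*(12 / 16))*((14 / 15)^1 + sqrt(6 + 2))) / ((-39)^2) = 7 / 15210 + sqrt(2) / 1014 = 0.00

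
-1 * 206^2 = -42436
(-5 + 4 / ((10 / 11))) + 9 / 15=0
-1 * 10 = -10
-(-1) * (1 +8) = 9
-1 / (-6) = 1 / 6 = 0.17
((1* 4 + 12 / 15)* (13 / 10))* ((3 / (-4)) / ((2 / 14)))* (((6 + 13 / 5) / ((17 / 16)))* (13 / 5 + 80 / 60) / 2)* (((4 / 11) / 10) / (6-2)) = -2770404 / 584375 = -4.74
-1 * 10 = -10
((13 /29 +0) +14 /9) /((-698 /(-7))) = 3661 /182178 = 0.02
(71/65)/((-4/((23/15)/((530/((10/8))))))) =-1633/1653600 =-0.00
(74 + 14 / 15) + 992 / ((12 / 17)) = 22204 / 15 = 1480.27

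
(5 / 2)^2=6.25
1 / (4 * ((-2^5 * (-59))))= 1 / 7552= 0.00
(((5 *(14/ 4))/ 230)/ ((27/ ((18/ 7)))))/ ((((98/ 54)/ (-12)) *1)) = -54/ 1127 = -0.05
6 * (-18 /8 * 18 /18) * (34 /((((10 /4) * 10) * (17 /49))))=-52.92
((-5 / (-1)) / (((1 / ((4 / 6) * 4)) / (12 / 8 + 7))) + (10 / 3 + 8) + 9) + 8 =425 / 3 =141.67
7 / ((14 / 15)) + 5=25 / 2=12.50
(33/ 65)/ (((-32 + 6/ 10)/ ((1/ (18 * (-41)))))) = 11/ 502086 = 0.00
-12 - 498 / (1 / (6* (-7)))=20904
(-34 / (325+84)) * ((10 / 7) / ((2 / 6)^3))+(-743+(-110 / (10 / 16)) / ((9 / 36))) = -4151941 / 2863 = -1450.21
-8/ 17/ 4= -2/ 17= -0.12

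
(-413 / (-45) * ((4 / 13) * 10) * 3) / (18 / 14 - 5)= -11564 / 507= -22.81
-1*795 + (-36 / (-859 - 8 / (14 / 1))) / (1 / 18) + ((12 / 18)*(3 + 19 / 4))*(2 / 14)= -200530591 / 252714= -793.51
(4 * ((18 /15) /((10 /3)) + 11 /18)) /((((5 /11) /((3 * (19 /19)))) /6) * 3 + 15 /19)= 365332 /81375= 4.49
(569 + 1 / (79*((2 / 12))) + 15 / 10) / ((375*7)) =90151 / 414750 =0.22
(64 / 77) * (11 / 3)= 64 / 21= 3.05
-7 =-7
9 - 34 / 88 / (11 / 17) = 4067 / 484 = 8.40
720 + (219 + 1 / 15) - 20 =13786 / 15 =919.07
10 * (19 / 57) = 10 / 3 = 3.33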